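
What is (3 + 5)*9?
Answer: 72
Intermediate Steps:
(3 + 5)*9 = 8*9 = 72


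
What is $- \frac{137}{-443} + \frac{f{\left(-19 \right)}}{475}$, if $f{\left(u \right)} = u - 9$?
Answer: $\frac{52671}{210425} \approx 0.25031$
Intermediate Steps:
$f{\left(u \right)} = -9 + u$
$- \frac{137}{-443} + \frac{f{\left(-19 \right)}}{475} = - \frac{137}{-443} + \frac{-9 - 19}{475} = \left(-137\right) \left(- \frac{1}{443}\right) - \frac{28}{475} = \frac{137}{443} - \frac{28}{475} = \frac{52671}{210425}$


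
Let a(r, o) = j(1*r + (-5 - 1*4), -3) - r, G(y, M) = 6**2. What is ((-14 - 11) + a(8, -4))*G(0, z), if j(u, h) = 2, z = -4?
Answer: -1116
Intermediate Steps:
G(y, M) = 36
a(r, o) = 2 - r
((-14 - 11) + a(8, -4))*G(0, z) = ((-14 - 11) + (2 - 1*8))*36 = (-25 + (2 - 8))*36 = (-25 - 6)*36 = -31*36 = -1116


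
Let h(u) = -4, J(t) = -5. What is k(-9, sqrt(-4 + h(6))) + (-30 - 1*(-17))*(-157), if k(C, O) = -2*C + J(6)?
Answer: 2054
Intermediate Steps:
k(C, O) = -5 - 2*C (k(C, O) = -2*C - 5 = -5 - 2*C)
k(-9, sqrt(-4 + h(6))) + (-30 - 1*(-17))*(-157) = (-5 - 2*(-9)) + (-30 - 1*(-17))*(-157) = (-5 + 18) + (-30 + 17)*(-157) = 13 - 13*(-157) = 13 + 2041 = 2054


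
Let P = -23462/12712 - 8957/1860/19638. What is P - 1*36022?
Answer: -2090856240252883/58040894520 ≈ -36024.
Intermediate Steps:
P = -107137853443/58040894520 (P = -23462*1/12712 - 8957*1/1860*(1/19638) = -11731/6356 - 8957/1860*1/19638 = -11731/6356 - 8957/36526680 = -107137853443/58040894520 ≈ -1.8459)
P - 1*36022 = -107137853443/58040894520 - 1*36022 = -107137853443/58040894520 - 36022 = -2090856240252883/58040894520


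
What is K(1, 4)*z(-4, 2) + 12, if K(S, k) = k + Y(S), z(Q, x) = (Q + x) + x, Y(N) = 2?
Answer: 12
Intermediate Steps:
z(Q, x) = Q + 2*x
K(S, k) = 2 + k (K(S, k) = k + 2 = 2 + k)
K(1, 4)*z(-4, 2) + 12 = (2 + 4)*(-4 + 2*2) + 12 = 6*(-4 + 4) + 12 = 6*0 + 12 = 0 + 12 = 12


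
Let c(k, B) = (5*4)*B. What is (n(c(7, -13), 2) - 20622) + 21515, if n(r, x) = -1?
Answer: 892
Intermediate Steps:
c(k, B) = 20*B
(n(c(7, -13), 2) - 20622) + 21515 = (-1 - 20622) + 21515 = -20623 + 21515 = 892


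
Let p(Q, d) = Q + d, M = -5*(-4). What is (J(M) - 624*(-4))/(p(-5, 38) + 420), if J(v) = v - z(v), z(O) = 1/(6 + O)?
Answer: 21805/3926 ≈ 5.5540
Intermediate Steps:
M = 20
J(v) = v - 1/(6 + v)
(J(M) - 624*(-4))/(p(-5, 38) + 420) = ((-1 + 20*(6 + 20))/(6 + 20) - 624*(-4))/((-5 + 38) + 420) = ((-1 + 20*26)/26 + 2496)/(33 + 420) = ((-1 + 520)/26 + 2496)/453 = ((1/26)*519 + 2496)*(1/453) = (519/26 + 2496)*(1/453) = (65415/26)*(1/453) = 21805/3926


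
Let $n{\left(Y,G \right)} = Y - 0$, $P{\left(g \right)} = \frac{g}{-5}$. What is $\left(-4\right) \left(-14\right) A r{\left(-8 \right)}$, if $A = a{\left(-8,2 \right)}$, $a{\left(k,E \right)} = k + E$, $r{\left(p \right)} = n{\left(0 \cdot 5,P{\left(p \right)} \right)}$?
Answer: $0$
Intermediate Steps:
$P{\left(g \right)} = - \frac{g}{5}$ ($P{\left(g \right)} = g \left(- \frac{1}{5}\right) = - \frac{g}{5}$)
$n{\left(Y,G \right)} = Y$ ($n{\left(Y,G \right)} = Y + 0 = Y$)
$r{\left(p \right)} = 0$ ($r{\left(p \right)} = 0 \cdot 5 = 0$)
$a{\left(k,E \right)} = E + k$
$A = -6$ ($A = 2 - 8 = -6$)
$\left(-4\right) \left(-14\right) A r{\left(-8 \right)} = \left(-4\right) \left(-14\right) \left(-6\right) 0 = 56 \left(-6\right) 0 = \left(-336\right) 0 = 0$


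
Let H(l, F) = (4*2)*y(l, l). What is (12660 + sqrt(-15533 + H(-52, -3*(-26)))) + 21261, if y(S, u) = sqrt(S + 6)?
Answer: 33921 + sqrt(-15533 + 8*I*sqrt(46)) ≈ 33921.0 + 124.63*I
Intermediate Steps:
y(S, u) = sqrt(6 + S)
H(l, F) = 8*sqrt(6 + l) (H(l, F) = (4*2)*sqrt(6 + l) = 8*sqrt(6 + l))
(12660 + sqrt(-15533 + H(-52, -3*(-26)))) + 21261 = (12660 + sqrt(-15533 + 8*sqrt(6 - 52))) + 21261 = (12660 + sqrt(-15533 + 8*sqrt(-46))) + 21261 = (12660 + sqrt(-15533 + 8*(I*sqrt(46)))) + 21261 = (12660 + sqrt(-15533 + 8*I*sqrt(46))) + 21261 = 33921 + sqrt(-15533 + 8*I*sqrt(46))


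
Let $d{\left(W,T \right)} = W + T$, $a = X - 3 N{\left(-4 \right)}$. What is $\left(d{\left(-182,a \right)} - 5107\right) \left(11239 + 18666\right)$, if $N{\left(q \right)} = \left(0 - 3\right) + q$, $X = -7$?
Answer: $-157748875$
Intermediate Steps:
$N{\left(q \right)} = -3 + q$
$a = 14$ ($a = -7 - 3 \left(-3 - 4\right) = -7 - -21 = -7 + 21 = 14$)
$d{\left(W,T \right)} = T + W$
$\left(d{\left(-182,a \right)} - 5107\right) \left(11239 + 18666\right) = \left(\left(14 - 182\right) - 5107\right) \left(11239 + 18666\right) = \left(-168 - 5107\right) 29905 = \left(-5275\right) 29905 = -157748875$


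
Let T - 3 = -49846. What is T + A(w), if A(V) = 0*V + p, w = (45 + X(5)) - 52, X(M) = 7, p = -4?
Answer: -49847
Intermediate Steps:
T = -49843 (T = 3 - 49846 = -49843)
w = 0 (w = (45 + 7) - 52 = 52 - 52 = 0)
A(V) = -4 (A(V) = 0*V - 4 = 0 - 4 = -4)
T + A(w) = -49843 - 4 = -49847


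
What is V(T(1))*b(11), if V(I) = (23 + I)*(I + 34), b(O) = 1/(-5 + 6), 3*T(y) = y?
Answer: 7210/9 ≈ 801.11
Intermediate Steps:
T(y) = y/3
b(O) = 1 (b(O) = 1/1 = 1)
V(I) = (23 + I)*(34 + I)
V(T(1))*b(11) = (782 + ((⅓)*1)² + 57*((⅓)*1))*1 = (782 + (⅓)² + 57*(⅓))*1 = (782 + ⅑ + 19)*1 = (7210/9)*1 = 7210/9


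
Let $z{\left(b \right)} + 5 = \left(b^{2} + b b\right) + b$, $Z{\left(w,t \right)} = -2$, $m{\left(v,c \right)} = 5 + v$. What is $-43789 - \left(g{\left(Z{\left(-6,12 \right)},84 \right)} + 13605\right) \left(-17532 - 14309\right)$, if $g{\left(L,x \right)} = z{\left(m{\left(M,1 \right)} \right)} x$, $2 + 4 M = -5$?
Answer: $\frac{969948487}{2} \approx 4.8497 \cdot 10^{8}$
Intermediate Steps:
$M = - \frac{7}{4}$ ($M = - \frac{1}{2} + \frac{1}{4} \left(-5\right) = - \frac{1}{2} - \frac{5}{4} = - \frac{7}{4} \approx -1.75$)
$z{\left(b \right)} = -5 + b + 2 b^{2}$ ($z{\left(b \right)} = -5 + \left(\left(b^{2} + b b\right) + b\right) = -5 + \left(\left(b^{2} + b^{2}\right) + b\right) = -5 + \left(2 b^{2} + b\right) = -5 + \left(b + 2 b^{2}\right) = -5 + b + 2 b^{2}$)
$g{\left(L,x \right)} = \frac{155 x}{8}$ ($g{\left(L,x \right)} = \left(-5 + \left(5 - \frac{7}{4}\right) + 2 \left(5 - \frac{7}{4}\right)^{2}\right) x = \left(-5 + \frac{13}{4} + 2 \left(\frac{13}{4}\right)^{2}\right) x = \left(-5 + \frac{13}{4} + 2 \cdot \frac{169}{16}\right) x = \left(-5 + \frac{13}{4} + \frac{169}{8}\right) x = \frac{155 x}{8}$)
$-43789 - \left(g{\left(Z{\left(-6,12 \right)},84 \right)} + 13605\right) \left(-17532 - 14309\right) = -43789 - \left(\frac{155}{8} \cdot 84 + 13605\right) \left(-17532 - 14309\right) = -43789 - \left(\frac{3255}{2} + 13605\right) \left(-31841\right) = -43789 - \frac{30465}{2} \left(-31841\right) = -43789 - - \frac{970036065}{2} = -43789 + \frac{970036065}{2} = \frac{969948487}{2}$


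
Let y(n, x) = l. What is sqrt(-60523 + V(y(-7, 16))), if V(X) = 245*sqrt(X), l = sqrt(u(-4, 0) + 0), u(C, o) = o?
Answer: I*sqrt(60523) ≈ 246.01*I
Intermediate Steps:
l = 0 (l = sqrt(0 + 0) = sqrt(0) = 0)
y(n, x) = 0
sqrt(-60523 + V(y(-7, 16))) = sqrt(-60523 + 245*sqrt(0)) = sqrt(-60523 + 245*0) = sqrt(-60523 + 0) = sqrt(-60523) = I*sqrt(60523)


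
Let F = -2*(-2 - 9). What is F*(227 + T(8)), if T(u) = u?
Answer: 5170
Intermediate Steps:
F = 22 (F = -2*(-11) = 22)
F*(227 + T(8)) = 22*(227 + 8) = 22*235 = 5170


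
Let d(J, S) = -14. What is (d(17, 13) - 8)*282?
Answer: -6204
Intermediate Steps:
(d(17, 13) - 8)*282 = (-14 - 8)*282 = -22*282 = -6204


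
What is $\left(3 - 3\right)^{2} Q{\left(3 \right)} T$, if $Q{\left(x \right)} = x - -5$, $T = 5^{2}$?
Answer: $0$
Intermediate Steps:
$T = 25$
$Q{\left(x \right)} = 5 + x$ ($Q{\left(x \right)} = x + 5 = 5 + x$)
$\left(3 - 3\right)^{2} Q{\left(3 \right)} T = \left(3 - 3\right)^{2} \left(5 + 3\right) 25 = 0^{2} \cdot 8 \cdot 25 = 0 \cdot 8 \cdot 25 = 0 \cdot 25 = 0$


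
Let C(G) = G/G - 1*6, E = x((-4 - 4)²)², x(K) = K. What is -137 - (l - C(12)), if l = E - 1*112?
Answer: -4126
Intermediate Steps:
E = 4096 (E = ((-4 - 4)²)² = ((-8)²)² = 64² = 4096)
C(G) = -5 (C(G) = 1 - 6 = -5)
l = 3984 (l = 4096 - 1*112 = 4096 - 112 = 3984)
-137 - (l - C(12)) = -137 - (3984 - 1*(-5)) = -137 - (3984 + 5) = -137 - 1*3989 = -137 - 3989 = -4126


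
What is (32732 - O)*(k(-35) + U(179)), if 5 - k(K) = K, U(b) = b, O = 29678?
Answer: 668826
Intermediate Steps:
k(K) = 5 - K
(32732 - O)*(k(-35) + U(179)) = (32732 - 1*29678)*((5 - 1*(-35)) + 179) = (32732 - 29678)*((5 + 35) + 179) = 3054*(40 + 179) = 3054*219 = 668826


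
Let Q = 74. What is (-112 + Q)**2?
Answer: 1444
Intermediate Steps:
(-112 + Q)**2 = (-112 + 74)**2 = (-38)**2 = 1444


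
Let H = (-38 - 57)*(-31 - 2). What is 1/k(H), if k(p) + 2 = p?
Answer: 1/3133 ≈ 0.00031918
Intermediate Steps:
H = 3135 (H = -95*(-33) = 3135)
k(p) = -2 + p
1/k(H) = 1/(-2 + 3135) = 1/3133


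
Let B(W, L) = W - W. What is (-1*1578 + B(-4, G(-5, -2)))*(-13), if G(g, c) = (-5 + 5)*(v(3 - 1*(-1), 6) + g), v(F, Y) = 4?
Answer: 20514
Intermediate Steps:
G(g, c) = 0 (G(g, c) = (-5 + 5)*(4 + g) = 0*(4 + g) = 0)
B(W, L) = 0
(-1*1578 + B(-4, G(-5, -2)))*(-13) = (-1*1578 + 0)*(-13) = (-1578 + 0)*(-13) = -1578*(-13) = 20514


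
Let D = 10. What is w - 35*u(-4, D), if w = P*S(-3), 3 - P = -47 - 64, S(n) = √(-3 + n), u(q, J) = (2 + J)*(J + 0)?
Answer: -4200 + 114*I*√6 ≈ -4200.0 + 279.24*I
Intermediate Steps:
u(q, J) = J*(2 + J) (u(q, J) = (2 + J)*J = J*(2 + J))
P = 114 (P = 3 - (-47 - 64) = 3 - 1*(-111) = 3 + 111 = 114)
w = 114*I*√6 (w = 114*√(-3 - 3) = 114*√(-6) = 114*(I*√6) = 114*I*√6 ≈ 279.24*I)
w - 35*u(-4, D) = 114*I*√6 - 35*10*(2 + 10) = 114*I*√6 - 35*10*12 = 114*I*√6 - 35*120 = 114*I*√6 - 1*4200 = 114*I*√6 - 4200 = -4200 + 114*I*√6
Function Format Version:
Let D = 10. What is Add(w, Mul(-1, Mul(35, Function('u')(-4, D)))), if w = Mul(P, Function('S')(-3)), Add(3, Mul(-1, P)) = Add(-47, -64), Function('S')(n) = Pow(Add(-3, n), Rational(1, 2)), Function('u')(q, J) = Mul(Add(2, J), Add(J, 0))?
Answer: Add(-4200, Mul(114, I, Pow(6, Rational(1, 2)))) ≈ Add(-4200.0, Mul(279.24, I))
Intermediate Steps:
Function('u')(q, J) = Mul(J, Add(2, J)) (Function('u')(q, J) = Mul(Add(2, J), J) = Mul(J, Add(2, J)))
P = 114 (P = Add(3, Mul(-1, Add(-47, -64))) = Add(3, Mul(-1, -111)) = Add(3, 111) = 114)
w = Mul(114, I, Pow(6, Rational(1, 2))) (w = Mul(114, Pow(Add(-3, -3), Rational(1, 2))) = Mul(114, Pow(-6, Rational(1, 2))) = Mul(114, Mul(I, Pow(6, Rational(1, 2)))) = Mul(114, I, Pow(6, Rational(1, 2))) ≈ Mul(279.24, I))
Add(w, Mul(-1, Mul(35, Function('u')(-4, D)))) = Add(Mul(114, I, Pow(6, Rational(1, 2))), Mul(-1, Mul(35, Mul(10, Add(2, 10))))) = Add(Mul(114, I, Pow(6, Rational(1, 2))), Mul(-1, Mul(35, Mul(10, 12)))) = Add(Mul(114, I, Pow(6, Rational(1, 2))), Mul(-1, Mul(35, 120))) = Add(Mul(114, I, Pow(6, Rational(1, 2))), Mul(-1, 4200)) = Add(Mul(114, I, Pow(6, Rational(1, 2))), -4200) = Add(-4200, Mul(114, I, Pow(6, Rational(1, 2))))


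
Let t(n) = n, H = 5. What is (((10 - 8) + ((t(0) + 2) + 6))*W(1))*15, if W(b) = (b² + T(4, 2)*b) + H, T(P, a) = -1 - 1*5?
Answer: 0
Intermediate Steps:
T(P, a) = -6 (T(P, a) = -1 - 5 = -6)
W(b) = 5 + b² - 6*b (W(b) = (b² - 6*b) + 5 = 5 + b² - 6*b)
(((10 - 8) + ((t(0) + 2) + 6))*W(1))*15 = (((10 - 8) + ((0 + 2) + 6))*(5 + 1² - 6*1))*15 = ((2 + (2 + 6))*(5 + 1 - 6))*15 = ((2 + 8)*0)*15 = (10*0)*15 = 0*15 = 0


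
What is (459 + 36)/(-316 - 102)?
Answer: -45/38 ≈ -1.1842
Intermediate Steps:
(459 + 36)/(-316 - 102) = 495/(-418) = 495*(-1/418) = -45/38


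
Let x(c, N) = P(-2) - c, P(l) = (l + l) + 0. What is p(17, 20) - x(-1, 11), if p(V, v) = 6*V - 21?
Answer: 84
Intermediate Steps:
P(l) = 2*l (P(l) = 2*l + 0 = 2*l)
x(c, N) = -4 - c (x(c, N) = 2*(-2) - c = -4 - c)
p(V, v) = -21 + 6*V
p(17, 20) - x(-1, 11) = (-21 + 6*17) - (-4 - 1*(-1)) = (-21 + 102) - (-4 + 1) = 81 - 1*(-3) = 81 + 3 = 84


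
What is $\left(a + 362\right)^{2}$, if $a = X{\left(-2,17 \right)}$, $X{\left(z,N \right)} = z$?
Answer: $129600$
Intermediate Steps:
$a = -2$
$\left(a + 362\right)^{2} = \left(-2 + 362\right)^{2} = 360^{2} = 129600$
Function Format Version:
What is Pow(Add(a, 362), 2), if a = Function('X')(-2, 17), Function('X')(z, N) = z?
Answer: 129600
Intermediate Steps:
a = -2
Pow(Add(a, 362), 2) = Pow(Add(-2, 362), 2) = Pow(360, 2) = 129600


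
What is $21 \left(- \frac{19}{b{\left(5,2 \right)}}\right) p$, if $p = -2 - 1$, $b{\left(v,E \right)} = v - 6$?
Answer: $-1197$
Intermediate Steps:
$b{\left(v,E \right)} = -6 + v$ ($b{\left(v,E \right)} = v - 6 = -6 + v$)
$p = -3$ ($p = -2 - 1 = -3$)
$21 \left(- \frac{19}{b{\left(5,2 \right)}}\right) p = 21 \left(- \frac{19}{-6 + 5}\right) \left(-3\right) = 21 \left(- \frac{19}{-1}\right) \left(-3\right) = 21 \left(\left(-19\right) \left(-1\right)\right) \left(-3\right) = 21 \cdot 19 \left(-3\right) = 399 \left(-3\right) = -1197$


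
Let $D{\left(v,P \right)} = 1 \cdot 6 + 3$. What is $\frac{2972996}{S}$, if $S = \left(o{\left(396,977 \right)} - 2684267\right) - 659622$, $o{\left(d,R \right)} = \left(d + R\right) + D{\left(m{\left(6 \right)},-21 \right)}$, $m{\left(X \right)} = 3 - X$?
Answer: $- \frac{2972996}{3342507} \approx -0.88945$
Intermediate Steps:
$D{\left(v,P \right)} = 9$ ($D{\left(v,P \right)} = 6 + 3 = 9$)
$o{\left(d,R \right)} = 9 + R + d$ ($o{\left(d,R \right)} = \left(d + R\right) + 9 = \left(R + d\right) + 9 = 9 + R + d$)
$S = -3342507$ ($S = \left(\left(9 + 977 + 396\right) - 2684267\right) - 659622 = \left(1382 - 2684267\right) - 659622 = -2682885 - 659622 = -3342507$)
$\frac{2972996}{S} = \frac{2972996}{-3342507} = 2972996 \left(- \frac{1}{3342507}\right) = - \frac{2972996}{3342507}$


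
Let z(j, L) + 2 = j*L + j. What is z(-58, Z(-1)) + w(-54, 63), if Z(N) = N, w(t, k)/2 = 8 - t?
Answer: 122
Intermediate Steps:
w(t, k) = 16 - 2*t (w(t, k) = 2*(8 - t) = 16 - 2*t)
z(j, L) = -2 + j + L*j (z(j, L) = -2 + (j*L + j) = -2 + (L*j + j) = -2 + (j + L*j) = -2 + j + L*j)
z(-58, Z(-1)) + w(-54, 63) = (-2 - 58 - 1*(-58)) + (16 - 2*(-54)) = (-2 - 58 + 58) + (16 + 108) = -2 + 124 = 122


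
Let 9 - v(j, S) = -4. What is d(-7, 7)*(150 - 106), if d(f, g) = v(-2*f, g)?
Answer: 572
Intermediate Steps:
v(j, S) = 13 (v(j, S) = 9 - 1*(-4) = 9 + 4 = 13)
d(f, g) = 13
d(-7, 7)*(150 - 106) = 13*(150 - 106) = 13*44 = 572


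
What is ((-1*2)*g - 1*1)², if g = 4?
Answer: 81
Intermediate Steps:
((-1*2)*g - 1*1)² = (-1*2*4 - 1*1)² = (-2*4 - 1)² = (-8 - 1)² = (-9)² = 81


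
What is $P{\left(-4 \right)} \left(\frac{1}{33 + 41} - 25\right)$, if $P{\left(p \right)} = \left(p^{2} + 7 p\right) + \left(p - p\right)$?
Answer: $\frac{11094}{37} \approx 299.84$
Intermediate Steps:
$P{\left(p \right)} = p^{2} + 7 p$ ($P{\left(p \right)} = \left(p^{2} + 7 p\right) + 0 = p^{2} + 7 p$)
$P{\left(-4 \right)} \left(\frac{1}{33 + 41} - 25\right) = - 4 \left(7 - 4\right) \left(\frac{1}{33 + 41} - 25\right) = \left(-4\right) 3 \left(\frac{1}{74} - 25\right) = - 12 \left(\frac{1}{74} - 25\right) = \left(-12\right) \left(- \frac{1849}{74}\right) = \frac{11094}{37}$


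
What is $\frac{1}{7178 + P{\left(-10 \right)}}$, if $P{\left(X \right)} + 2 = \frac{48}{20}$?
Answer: $\frac{5}{35892} \approx 0.00013931$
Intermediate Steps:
$P{\left(X \right)} = \frac{2}{5}$ ($P{\left(X \right)} = -2 + \frac{48}{20} = -2 + 48 \cdot \frac{1}{20} = -2 + \frac{12}{5} = \frac{2}{5}$)
$\frac{1}{7178 + P{\left(-10 \right)}} = \frac{1}{7178 + \frac{2}{5}} = \frac{1}{\frac{35892}{5}} = \frac{5}{35892}$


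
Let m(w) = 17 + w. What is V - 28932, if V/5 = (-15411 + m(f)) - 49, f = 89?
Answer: -105702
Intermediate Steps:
V = -76770 (V = 5*((-15411 + (17 + 89)) - 49) = 5*((-15411 + 106) - 49) = 5*(-15305 - 49) = 5*(-15354) = -76770)
V - 28932 = -76770 - 28932 = -105702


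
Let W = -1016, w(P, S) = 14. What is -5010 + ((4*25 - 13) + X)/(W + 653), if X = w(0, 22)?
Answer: -1818731/363 ≈ -5010.3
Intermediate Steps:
X = 14
-5010 + ((4*25 - 13) + X)/(W + 653) = -5010 + ((4*25 - 13) + 14)/(-1016 + 653) = -5010 + ((100 - 13) + 14)/(-363) = -5010 + (87 + 14)*(-1/363) = -5010 + 101*(-1/363) = -5010 - 101/363 = -1818731/363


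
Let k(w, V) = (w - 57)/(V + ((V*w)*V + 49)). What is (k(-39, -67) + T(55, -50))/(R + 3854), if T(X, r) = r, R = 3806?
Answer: -1459059/223530290 ≈ -0.0065273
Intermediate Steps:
k(w, V) = (-57 + w)/(49 + V + w*V²) (k(w, V) = (-57 + w)/(V + (w*V² + 49)) = (-57 + w)/(V + (49 + w*V²)) = (-57 + w)/(49 + V + w*V²))
(k(-39, -67) + T(55, -50))/(R + 3854) = ((-57 - 39)/(49 - 67 - 39*(-67)²) - 50)/(3806 + 3854) = (-96/(49 - 67 - 39*4489) - 50)/7660 = (-96/(49 - 67 - 175071) - 50)*(1/7660) = (-96/(-175089) - 50)*(1/7660) = (-1/175089*(-96) - 50)*(1/7660) = (32/58363 - 50)*(1/7660) = -2918118/58363*1/7660 = -1459059/223530290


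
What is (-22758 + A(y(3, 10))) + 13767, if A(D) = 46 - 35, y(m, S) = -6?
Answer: -8980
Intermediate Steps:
A(D) = 11
(-22758 + A(y(3, 10))) + 13767 = (-22758 + 11) + 13767 = -22747 + 13767 = -8980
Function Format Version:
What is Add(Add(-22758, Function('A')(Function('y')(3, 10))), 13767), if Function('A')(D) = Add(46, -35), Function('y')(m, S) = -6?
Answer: -8980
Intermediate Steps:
Function('A')(D) = 11
Add(Add(-22758, Function('A')(Function('y')(3, 10))), 13767) = Add(Add(-22758, 11), 13767) = Add(-22747, 13767) = -8980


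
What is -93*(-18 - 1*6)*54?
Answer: 120528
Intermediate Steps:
-93*(-18 - 1*6)*54 = -93*(-18 - 6)*54 = -93*(-24)*54 = 2232*54 = 120528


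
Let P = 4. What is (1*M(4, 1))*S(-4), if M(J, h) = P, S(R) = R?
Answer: -16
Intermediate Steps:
M(J, h) = 4
(1*M(4, 1))*S(-4) = (1*4)*(-4) = 4*(-4) = -16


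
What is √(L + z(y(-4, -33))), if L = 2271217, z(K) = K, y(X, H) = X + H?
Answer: 2*√567795 ≈ 1507.0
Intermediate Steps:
y(X, H) = H + X
√(L + z(y(-4, -33))) = √(2271217 + (-33 - 4)) = √(2271217 - 37) = √2271180 = 2*√567795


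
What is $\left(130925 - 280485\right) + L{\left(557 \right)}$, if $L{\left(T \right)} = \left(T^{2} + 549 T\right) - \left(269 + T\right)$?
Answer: $465656$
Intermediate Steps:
$L{\left(T \right)} = -269 + T^{2} + 548 T$
$\left(130925 - 280485\right) + L{\left(557 \right)} = \left(130925 - 280485\right) + \left(-269 + 557^{2} + 548 \cdot 557\right) = -149560 + \left(-269 + 310249 + 305236\right) = -149560 + 615216 = 465656$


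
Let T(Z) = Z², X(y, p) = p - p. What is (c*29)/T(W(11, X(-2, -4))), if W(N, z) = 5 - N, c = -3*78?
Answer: -377/2 ≈ -188.50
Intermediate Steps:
X(y, p) = 0
c = -234
(c*29)/T(W(11, X(-2, -4))) = (-234*29)/((5 - 1*11)²) = -6786/(5 - 11)² = -6786/((-6)²) = -6786/36 = -6786*1/36 = -377/2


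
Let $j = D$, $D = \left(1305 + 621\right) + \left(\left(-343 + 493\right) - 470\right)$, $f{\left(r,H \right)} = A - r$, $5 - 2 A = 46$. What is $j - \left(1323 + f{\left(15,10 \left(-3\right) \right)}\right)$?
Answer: $\frac{637}{2} \approx 318.5$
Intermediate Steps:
$A = - \frac{41}{2}$ ($A = \frac{5}{2} - 23 = - \frac{41}{2} \approx -20.5$)
$f{\left(r,H \right)} = - \frac{41}{2} - r$
$D = 1606$ ($D = 1926 + \left(150 - 470\right) = 1926 - 320 = 1606$)
$j = 1606$
$j - \left(1323 + f{\left(15,10 \left(-3\right) \right)}\right) = 1606 - \left(1323 - \frac{71}{2}\right) = 1606 - \frac{2575}{2} = \frac{637}{2}$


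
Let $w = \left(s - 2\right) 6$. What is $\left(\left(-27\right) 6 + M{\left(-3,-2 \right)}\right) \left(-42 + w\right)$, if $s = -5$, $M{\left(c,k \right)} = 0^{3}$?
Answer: $13608$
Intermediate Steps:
$M{\left(c,k \right)} = 0$
$w = -42$ ($w = \left(-5 - 2\right) 6 = \left(-7\right) 6 = -42$)
$\left(\left(-27\right) 6 + M{\left(-3,-2 \right)}\right) \left(-42 + w\right) = \left(\left(-27\right) 6 + 0\right) \left(-42 - 42\right) = \left(-162 + 0\right) \left(-84\right) = \left(-162\right) \left(-84\right) = 13608$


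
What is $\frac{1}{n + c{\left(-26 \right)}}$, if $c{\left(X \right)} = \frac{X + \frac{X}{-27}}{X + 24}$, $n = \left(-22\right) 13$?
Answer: $- \frac{27}{7384} \approx -0.0036566$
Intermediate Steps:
$n = -286$
$c{\left(X \right)} = \frac{26 X}{27 \left(24 + X\right)}$ ($c{\left(X \right)} = \frac{X + X \left(- \frac{1}{27}\right)}{24 + X} = \frac{X - \frac{X}{27}}{24 + X} = \frac{\frac{26}{27} X}{24 + X} = \frac{26 X}{27 \left(24 + X\right)}$)
$\frac{1}{n + c{\left(-26 \right)}} = \frac{1}{-286 + \frac{26}{27} \left(-26\right) \frac{1}{24 - 26}} = \frac{1}{-286 + \frac{26}{27} \left(-26\right) \frac{1}{-2}} = \frac{1}{-286 + \frac{26}{27} \left(-26\right) \left(- \frac{1}{2}\right)} = \frac{1}{-286 + \frac{338}{27}} = \frac{1}{- \frac{7384}{27}} = - \frac{27}{7384}$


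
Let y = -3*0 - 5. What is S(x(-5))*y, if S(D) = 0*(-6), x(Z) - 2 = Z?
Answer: 0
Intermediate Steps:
x(Z) = 2 + Z
S(D) = 0
y = -5 (y = 0 - 5 = -5)
S(x(-5))*y = 0*(-5) = 0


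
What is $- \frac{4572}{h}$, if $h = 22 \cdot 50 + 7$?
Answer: $- \frac{508}{123} \approx -4.1301$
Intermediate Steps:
$h = 1107$ ($h = 1100 + 7 = 1107$)
$- \frac{4572}{h} = - \frac{4572}{1107} = \left(-4572\right) \frac{1}{1107} = - \frac{508}{123}$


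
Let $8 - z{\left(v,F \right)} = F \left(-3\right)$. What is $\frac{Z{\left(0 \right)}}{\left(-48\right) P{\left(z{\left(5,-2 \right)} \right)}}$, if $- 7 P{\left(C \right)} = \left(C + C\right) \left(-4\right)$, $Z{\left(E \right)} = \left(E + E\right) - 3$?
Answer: $\frac{7}{256} \approx 0.027344$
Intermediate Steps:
$z{\left(v,F \right)} = 8 + 3 F$ ($z{\left(v,F \right)} = 8 - F \left(-3\right) = 8 - - 3 F = 8 + 3 F$)
$Z{\left(E \right)} = -3 + 2 E$ ($Z{\left(E \right)} = 2 E - 3 = -3 + 2 E$)
$P{\left(C \right)} = \frac{8 C}{7}$ ($P{\left(C \right)} = - \frac{\left(C + C\right) \left(-4\right)}{7} = - \frac{2 C \left(-4\right)}{7} = - \frac{\left(-8\right) C}{7} = \frac{8 C}{7}$)
$\frac{Z{\left(0 \right)}}{\left(-48\right) P{\left(z{\left(5,-2 \right)} \right)}} = \frac{-3 + 2 \cdot 0}{\left(-48\right) \frac{8 \left(8 + 3 \left(-2\right)\right)}{7}} = \frac{-3 + 0}{\left(-48\right) \frac{8 \left(8 - 6\right)}{7}} = - \frac{3}{\left(-48\right) \frac{8}{7} \cdot 2} = - \frac{3}{\left(-48\right) \frac{16}{7}} = - \frac{3}{- \frac{768}{7}} = \left(-3\right) \left(- \frac{7}{768}\right) = \frac{7}{256}$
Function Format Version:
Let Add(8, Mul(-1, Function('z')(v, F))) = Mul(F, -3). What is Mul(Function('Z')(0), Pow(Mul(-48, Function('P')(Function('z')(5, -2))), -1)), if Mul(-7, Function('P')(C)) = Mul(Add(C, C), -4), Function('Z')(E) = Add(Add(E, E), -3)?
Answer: Rational(7, 256) ≈ 0.027344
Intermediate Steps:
Function('z')(v, F) = Add(8, Mul(3, F)) (Function('z')(v, F) = Add(8, Mul(-1, Mul(F, -3))) = Add(8, Mul(-1, Mul(-3, F))) = Add(8, Mul(3, F)))
Function('Z')(E) = Add(-3, Mul(2, E)) (Function('Z')(E) = Add(Mul(2, E), -3) = Add(-3, Mul(2, E)))
Function('P')(C) = Mul(Rational(8, 7), C) (Function('P')(C) = Mul(Rational(-1, 7), Mul(Add(C, C), -4)) = Mul(Rational(-1, 7), Mul(Mul(2, C), -4)) = Mul(Rational(-1, 7), Mul(-8, C)) = Mul(Rational(8, 7), C))
Mul(Function('Z')(0), Pow(Mul(-48, Function('P')(Function('z')(5, -2))), -1)) = Mul(Add(-3, Mul(2, 0)), Pow(Mul(-48, Mul(Rational(8, 7), Add(8, Mul(3, -2)))), -1)) = Mul(Add(-3, 0), Pow(Mul(-48, Mul(Rational(8, 7), Add(8, -6))), -1)) = Mul(-3, Pow(Mul(-48, Mul(Rational(8, 7), 2)), -1)) = Mul(-3, Pow(Mul(-48, Rational(16, 7)), -1)) = Mul(-3, Pow(Rational(-768, 7), -1)) = Mul(-3, Rational(-7, 768)) = Rational(7, 256)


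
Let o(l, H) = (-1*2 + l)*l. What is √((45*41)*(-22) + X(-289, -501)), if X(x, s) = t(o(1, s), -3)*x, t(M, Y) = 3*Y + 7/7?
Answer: I*√38278 ≈ 195.65*I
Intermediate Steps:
o(l, H) = l*(-2 + l) (o(l, H) = (-2 + l)*l = l*(-2 + l))
t(M, Y) = 1 + 3*Y (t(M, Y) = 3*Y + 7*(⅐) = 3*Y + 1 = 1 + 3*Y)
X(x, s) = -8*x (X(x, s) = (1 + 3*(-3))*x = (1 - 9)*x = -8*x)
√((45*41)*(-22) + X(-289, -501)) = √((45*41)*(-22) - 8*(-289)) = √(1845*(-22) + 2312) = √(-40590 + 2312) = √(-38278) = I*√38278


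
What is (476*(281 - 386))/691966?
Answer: -24990/345983 ≈ -0.072229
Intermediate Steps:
(476*(281 - 386))/691966 = (476*(-105))*(1/691966) = -49980*1/691966 = -24990/345983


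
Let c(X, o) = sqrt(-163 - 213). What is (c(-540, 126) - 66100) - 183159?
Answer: -249259 + 2*I*sqrt(94) ≈ -2.4926e+5 + 19.391*I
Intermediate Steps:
c(X, o) = 2*I*sqrt(94) (c(X, o) = sqrt(-376) = 2*I*sqrt(94))
(c(-540, 126) - 66100) - 183159 = (2*I*sqrt(94) - 66100) - 183159 = (-66100 + 2*I*sqrt(94)) - 183159 = -249259 + 2*I*sqrt(94)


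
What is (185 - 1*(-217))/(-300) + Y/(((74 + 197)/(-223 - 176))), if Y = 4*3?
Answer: -257557/13550 ≈ -19.008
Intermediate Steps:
Y = 12
(185 - 1*(-217))/(-300) + Y/(((74 + 197)/(-223 - 176))) = (185 - 1*(-217))/(-300) + 12/(((74 + 197)/(-223 - 176))) = (185 + 217)*(-1/300) + 12/((271/(-399))) = 402*(-1/300) + 12/((271*(-1/399))) = -67/50 + 12/(-271/399) = -67/50 + 12*(-399/271) = -67/50 - 4788/271 = -257557/13550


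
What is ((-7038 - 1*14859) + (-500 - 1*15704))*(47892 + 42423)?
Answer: -3441091815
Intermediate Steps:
((-7038 - 1*14859) + (-500 - 1*15704))*(47892 + 42423) = ((-7038 - 14859) + (-500 - 15704))*90315 = (-21897 - 16204)*90315 = -38101*90315 = -3441091815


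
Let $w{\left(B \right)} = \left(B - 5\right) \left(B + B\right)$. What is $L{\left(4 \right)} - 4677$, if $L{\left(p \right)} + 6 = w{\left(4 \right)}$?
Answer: $-4691$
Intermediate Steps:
$w{\left(B \right)} = 2 B \left(-5 + B\right)$ ($w{\left(B \right)} = \left(-5 + B\right) 2 B = 2 B \left(-5 + B\right)$)
$L{\left(p \right)} = -14$ ($L{\left(p \right)} = -6 + 2 \cdot 4 \left(-5 + 4\right) = -6 + 2 \cdot 4 \left(-1\right) = -6 - 8 = -14$)
$L{\left(4 \right)} - 4677 = -14 - 4677 = -4691$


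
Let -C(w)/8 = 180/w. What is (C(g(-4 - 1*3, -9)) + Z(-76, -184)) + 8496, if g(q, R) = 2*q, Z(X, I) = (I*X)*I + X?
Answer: -17951732/7 ≈ -2.5645e+6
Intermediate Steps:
Z(X, I) = X + X*I**2 (Z(X, I) = X*I**2 + X = X + X*I**2)
C(w) = -1440/w
(C(g(-4 - 1*3, -9)) + Z(-76, -184)) + 8496 = (-1440*1/(2*(-4 - 1*3)) - 76*(1 + (-184)**2)) + 8496 = (-1440*1/(2*(-4 - 3)) - 76*(1 + 33856)) + 8496 = (-1440/(2*(-7)) - 76*33857) + 8496 = (-1440/(-14) - 2573132) + 8496 = (-1440*(-1/14) - 2573132) + 8496 = (720/7 - 2573132) + 8496 = -18011204/7 + 8496 = -17951732/7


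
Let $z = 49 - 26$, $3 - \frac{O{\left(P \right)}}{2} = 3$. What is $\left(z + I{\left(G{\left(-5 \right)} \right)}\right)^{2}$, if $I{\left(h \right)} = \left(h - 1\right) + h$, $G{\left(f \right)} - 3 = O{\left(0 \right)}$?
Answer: $784$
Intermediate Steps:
$O{\left(P \right)} = 0$ ($O{\left(P \right)} = 6 - 6 = 0$)
$G{\left(f \right)} = 3$ ($G{\left(f \right)} = 3 + 0 = 3$)
$I{\left(h \right)} = -1 + 2 h$ ($I{\left(h \right)} = \left(-1 + h\right) + h = -1 + 2 h$)
$z = 23$ ($z = 49 - 26 = 23$)
$\left(z + I{\left(G{\left(-5 \right)} \right)}\right)^{2} = \left(23 + \left(-1 + 2 \cdot 3\right)\right)^{2} = \left(23 + \left(-1 + 6\right)\right)^{2} = \left(23 + 5\right)^{2} = 28^{2} = 784$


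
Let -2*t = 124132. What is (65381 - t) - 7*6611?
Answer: 81170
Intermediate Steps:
t = -62066 (t = -½*124132 = -62066)
(65381 - t) - 7*6611 = (65381 - 1*(-62066)) - 7*6611 = (65381 + 62066) - 1*46277 = 127447 - 46277 = 81170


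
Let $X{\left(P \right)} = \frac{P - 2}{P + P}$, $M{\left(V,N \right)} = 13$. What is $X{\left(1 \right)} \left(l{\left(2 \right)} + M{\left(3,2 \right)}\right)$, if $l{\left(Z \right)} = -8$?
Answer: $- \frac{5}{2} \approx -2.5$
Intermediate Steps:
$X{\left(P \right)} = \frac{-2 + P}{2 P}$
$X{\left(1 \right)} \left(l{\left(2 \right)} + M{\left(3,2 \right)}\right) = \frac{-2 + 1}{2 \cdot 1} \left(-8 + 13\right) = \frac{1}{2} \cdot 1 \left(-1\right) 5 = \left(- \frac{1}{2}\right) 5 = - \frac{5}{2}$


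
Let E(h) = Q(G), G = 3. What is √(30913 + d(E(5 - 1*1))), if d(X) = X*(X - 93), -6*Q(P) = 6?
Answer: √31007 ≈ 176.09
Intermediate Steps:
Q(P) = -1 (Q(P) = -⅙*6 = -1)
E(h) = -1
d(X) = X*(-93 + X)
√(30913 + d(E(5 - 1*1))) = √(30913 - (-93 - 1)) = √(30913 - 1*(-94)) = √(30913 + 94) = √31007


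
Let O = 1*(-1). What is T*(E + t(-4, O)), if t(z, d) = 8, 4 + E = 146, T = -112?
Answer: -16800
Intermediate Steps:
E = 142 (E = -4 + 146 = 142)
O = -1
T*(E + t(-4, O)) = -112*(142 + 8) = -112*150 = -16800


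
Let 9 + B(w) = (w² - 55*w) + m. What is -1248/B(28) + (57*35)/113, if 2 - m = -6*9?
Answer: 1555479/80117 ≈ 19.415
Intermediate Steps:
m = 56 (m = 2 - (-6)*9 = 2 - 1*(-54) = 2 + 54 = 56)
B(w) = 47 + w² - 55*w (B(w) = -9 + ((w² - 55*w) + 56) = -9 + (56 + w² - 55*w) = 47 + w² - 55*w)
-1248/B(28) + (57*35)/113 = -1248/(47 + 28² - 55*28) + (57*35)/113 = -1248/(47 + 784 - 1540) + 1995*(1/113) = -1248/(-709) + 1995/113 = -1248*(-1/709) + 1995/113 = 1248/709 + 1995/113 = 1555479/80117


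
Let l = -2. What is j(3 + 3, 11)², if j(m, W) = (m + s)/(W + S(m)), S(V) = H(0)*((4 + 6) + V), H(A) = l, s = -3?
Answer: 1/49 ≈ 0.020408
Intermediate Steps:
H(A) = -2
S(V) = -20 - 2*V (S(V) = -2*((4 + 6) + V) = -2*(10 + V) = -20 - 2*V)
j(m, W) = (-3 + m)/(-20 + W - 2*m) (j(m, W) = (m - 3)/(W + (-20 - 2*m)) = (-3 + m)/(-20 + W - 2*m))
j(3 + 3, 11)² = ((-3 + (3 + 3))/(-20 + 11 - 2*(3 + 3)))² = ((-3 + 6)/(-20 + 11 - 2*6))² = (3/(-20 + 11 - 12))² = (3/(-21))² = (-1/21*3)² = (-⅐)² = 1/49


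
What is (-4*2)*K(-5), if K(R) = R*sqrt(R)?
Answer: 40*I*sqrt(5) ≈ 89.443*I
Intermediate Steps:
K(R) = R**(3/2)
(-4*2)*K(-5) = (-4*2)*(-5)**(3/2) = -(-40)*I*sqrt(5) = 40*I*sqrt(5)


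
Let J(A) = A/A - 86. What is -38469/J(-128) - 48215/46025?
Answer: 70657498/156485 ≈ 451.53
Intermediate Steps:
J(A) = -85 (J(A) = 1 - 86 = -85)
-38469/J(-128) - 48215/46025 = -38469/(-85) - 48215/46025 = -38469*(-1/85) - 48215*1/46025 = 38469/85 - 9643/9205 = 70657498/156485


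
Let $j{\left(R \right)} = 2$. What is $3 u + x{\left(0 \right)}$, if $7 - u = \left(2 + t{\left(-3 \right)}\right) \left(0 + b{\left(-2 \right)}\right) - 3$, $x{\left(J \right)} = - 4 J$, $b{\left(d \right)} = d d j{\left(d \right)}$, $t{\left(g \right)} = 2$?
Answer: $-66$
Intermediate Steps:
$b{\left(d \right)} = 2 d^{2}$ ($b{\left(d \right)} = d d 2 = d^{2} \cdot 2 = 2 d^{2}$)
$u = -22$ ($u = 7 - \left(\left(2 + 2\right) \left(0 + 2 \left(-2\right)^{2}\right) - 3\right) = 7 - \left(4 \left(0 + 2 \cdot 4\right) - 3\right) = 7 - \left(4 \left(0 + 8\right) - 3\right) = 7 - \left(4 \cdot 8 - 3\right) = 7 - \left(32 - 3\right) = 7 - 29 = -22$)
$3 u + x{\left(0 \right)} = 3 \left(-22\right) - 0 = -66 + 0 = -66$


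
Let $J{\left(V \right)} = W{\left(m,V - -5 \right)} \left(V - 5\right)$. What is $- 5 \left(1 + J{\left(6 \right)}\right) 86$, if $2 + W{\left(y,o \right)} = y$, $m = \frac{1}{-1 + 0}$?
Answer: $860$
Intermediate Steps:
$m = -1$ ($m = \frac{1}{-1} = -1$)
$W{\left(y,o \right)} = -2 + y$
$J{\left(V \right)} = 15 - 3 V$ ($J{\left(V \right)} = \left(-2 - 1\right) \left(V - 5\right) = - 3 \left(-5 + V\right) = 15 - 3 V$)
$- 5 \left(1 + J{\left(6 \right)}\right) 86 = - 5 \left(1 + \left(15 - 18\right)\right) 86 = - 5 \left(1 - 3\right) 86 = \left(-5\right) \left(-2\right) 86 = 10 \cdot 86 = 860$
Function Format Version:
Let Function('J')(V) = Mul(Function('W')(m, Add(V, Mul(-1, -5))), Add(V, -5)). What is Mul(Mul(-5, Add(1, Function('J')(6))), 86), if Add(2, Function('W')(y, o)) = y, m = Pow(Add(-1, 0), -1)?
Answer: 860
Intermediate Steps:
m = -1 (m = Pow(-1, -1) = -1)
Function('W')(y, o) = Add(-2, y)
Function('J')(V) = Add(15, Mul(-3, V)) (Function('J')(V) = Mul(Add(-2, -1), Add(V, -5)) = Mul(-3, Add(-5, V)) = Add(15, Mul(-3, V)))
Mul(Mul(-5, Add(1, Function('J')(6))), 86) = Mul(Mul(-5, Add(1, Add(15, Mul(-3, 6)))), 86) = Mul(Mul(-5, Add(1, Add(15, -18))), 86) = Mul(Mul(-5, Add(1, -3)), 86) = Mul(Mul(-5, -2), 86) = Mul(10, 86) = 860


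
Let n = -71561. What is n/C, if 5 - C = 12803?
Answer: 71561/12798 ≈ 5.5916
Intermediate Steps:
C = -12798 (C = 5 - 1*12803 = 5 - 12803 = -12798)
n/C = -71561/(-12798) = -71561*(-1/12798) = 71561/12798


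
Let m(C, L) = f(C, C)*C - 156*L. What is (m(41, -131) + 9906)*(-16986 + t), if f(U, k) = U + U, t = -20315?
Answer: -1257192904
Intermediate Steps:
f(U, k) = 2*U
m(C, L) = -156*L + 2*C**2 (m(C, L) = (2*C)*C - 156*L = 2*C**2 - 156*L = -156*L + 2*C**2)
(m(41, -131) + 9906)*(-16986 + t) = ((-156*(-131) + 2*41**2) + 9906)*(-16986 - 20315) = ((20436 + 2*1681) + 9906)*(-37301) = ((20436 + 3362) + 9906)*(-37301) = (23798 + 9906)*(-37301) = 33704*(-37301) = -1257192904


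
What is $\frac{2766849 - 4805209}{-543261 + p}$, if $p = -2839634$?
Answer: $\frac{407672}{676579} \approx 0.60255$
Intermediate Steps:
$\frac{2766849 - 4805209}{-543261 + p} = \frac{2766849 - 4805209}{-543261 - 2839634} = - \frac{2038360}{-3382895} = \left(-2038360\right) \left(- \frac{1}{3382895}\right) = \frac{407672}{676579}$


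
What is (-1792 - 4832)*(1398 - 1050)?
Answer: -2305152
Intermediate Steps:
(-1792 - 4832)*(1398 - 1050) = -6624*348 = -2305152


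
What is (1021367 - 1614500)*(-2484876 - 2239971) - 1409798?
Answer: 2802461265853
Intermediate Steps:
(1021367 - 1614500)*(-2484876 - 2239971) - 1409798 = -593133*(-4724847) - 1409798 = 2802462675651 - 1409798 = 2802461265853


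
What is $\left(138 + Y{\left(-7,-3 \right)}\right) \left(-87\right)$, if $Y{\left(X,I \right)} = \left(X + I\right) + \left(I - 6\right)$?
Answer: $-10353$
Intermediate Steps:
$Y{\left(X,I \right)} = -6 + X + 2 I$ ($Y{\left(X,I \right)} = \left(I + X\right) + \left(-6 + I\right) = -6 + X + 2 I$)
$\left(138 + Y{\left(-7,-3 \right)}\right) \left(-87\right) = \left(138 - 19\right) \left(-87\right) = 119 \left(-87\right) = -10353$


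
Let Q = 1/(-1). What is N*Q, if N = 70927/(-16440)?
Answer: 70927/16440 ≈ 4.3143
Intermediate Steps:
N = -70927/16440 (N = 70927*(-1/16440) = -70927/16440 ≈ -4.3143)
Q = -1
N*Q = -70927/16440*(-1) = 70927/16440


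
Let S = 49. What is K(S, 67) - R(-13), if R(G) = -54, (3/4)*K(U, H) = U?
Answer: 358/3 ≈ 119.33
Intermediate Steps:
K(U, H) = 4*U/3
K(S, 67) - R(-13) = (4/3)*49 - 1*(-54) = 196/3 + 54 = 358/3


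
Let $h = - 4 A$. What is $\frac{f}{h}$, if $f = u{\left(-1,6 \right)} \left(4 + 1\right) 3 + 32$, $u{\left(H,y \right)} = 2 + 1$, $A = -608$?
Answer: $\frac{77}{2432} \approx 0.031661$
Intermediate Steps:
$u{\left(H,y \right)} = 3$
$h = 2432$ ($h = \left(-4\right) \left(-608\right) = 2432$)
$f = 77$ ($f = 3 \left(4 + 1\right) 3 + 32 = 3 \cdot 5 \cdot 3 + 32 = 3 \cdot 15 + 32 = 45 + 32 = 77$)
$\frac{f}{h} = \frac{77}{2432}$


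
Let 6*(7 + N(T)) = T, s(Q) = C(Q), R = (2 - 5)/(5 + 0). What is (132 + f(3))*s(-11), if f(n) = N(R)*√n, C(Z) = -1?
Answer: -132 + 71*√3/10 ≈ -119.70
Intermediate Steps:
R = -⅗ (R = -3/5 = -3*⅕ = -⅗ ≈ -0.60000)
s(Q) = -1
N(T) = -7 + T/6
f(n) = -71*√n/10 (f(n) = (-7 + (⅙)*(-⅗))*√n = (-7 - ⅒)*√n = -71*√n/10)
(132 + f(3))*s(-11) = (132 - 71*√3/10)*(-1) = -132 + 71*√3/10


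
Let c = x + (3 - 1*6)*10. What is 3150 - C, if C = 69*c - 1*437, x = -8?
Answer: 6209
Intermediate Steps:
c = -38 (c = -8 + (3 - 1*6)*10 = -8 + (3 - 6)*10 = -8 - 3*10 = -8 - 30 = -38)
C = -3059 (C = 69*(-38) - 1*437 = -2622 - 437 = -3059)
3150 - C = 3150 - 1*(-3059) = 3150 + 3059 = 6209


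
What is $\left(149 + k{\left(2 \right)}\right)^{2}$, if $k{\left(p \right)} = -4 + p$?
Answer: $21609$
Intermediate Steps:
$\left(149 + k{\left(2 \right)}\right)^{2} = \left(149 + \left(-4 + 2\right)\right)^{2} = \left(149 - 2\right)^{2} = 147^{2} = 21609$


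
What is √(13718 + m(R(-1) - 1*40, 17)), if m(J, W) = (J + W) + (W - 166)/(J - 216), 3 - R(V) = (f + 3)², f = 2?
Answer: √1056745554/278 ≈ 116.93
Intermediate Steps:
R(V) = -22 (R(V) = 3 - (2 + 3)² = 3 - 1*5² = 3 - 1*25 = 3 - 25 = -22)
m(J, W) = J + W + (-166 + W)/(-216 + J) (m(J, W) = (J + W) + (-166 + W)/(-216 + J) = J + W + (-166 + W)/(-216 + J))
√(13718 + m(R(-1) - 1*40, 17)) = √(13718 + (-166 + (-22 - 1*40)² - 216*(-22 - 1*40) - 215*17 + (-22 - 1*40)*17)/(-216 + (-22 - 1*40))) = √(13718 + (-166 + (-22 - 40)² - 216*(-22 - 40) - 3655 + (-22 - 40)*17)/(-216 + (-22 - 40))) = √(13718 + (-166 + (-62)² - 216*(-62) - 3655 - 62*17)/(-216 - 62)) = √(13718 + (-166 + 3844 + 13392 - 3655 - 1054)/(-278)) = √(13718 - 1/278*12361) = √(13718 - 12361/278) = √(3801243/278) = √1056745554/278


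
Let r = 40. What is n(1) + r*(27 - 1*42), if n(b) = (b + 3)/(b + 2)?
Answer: -1796/3 ≈ -598.67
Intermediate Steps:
n(b) = (3 + b)/(2 + b)
n(1) + r*(27 - 1*42) = (3 + 1)/(2 + 1) + 40*(27 - 1*42) = 4/3 + 40*(27 - 42) = (⅓)*4 + 40*(-15) = 4/3 - 600 = -1796/3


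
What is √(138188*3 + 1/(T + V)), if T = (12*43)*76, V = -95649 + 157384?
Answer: √4224865004997115/100951 ≈ 643.87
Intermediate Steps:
V = 61735
T = 39216 (T = 516*76 = 39216)
√(138188*3 + 1/(T + V)) = √(138188*3 + 1/(39216 + 61735)) = √(414564 + 1/100951) = √(41850650365/100951) = √4224865004997115/100951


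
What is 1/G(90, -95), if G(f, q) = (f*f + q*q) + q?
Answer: 1/17030 ≈ 5.8720e-5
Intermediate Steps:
G(f, q) = q + f² + q² (G(f, q) = (f² + q²) + q = q + f² + q²)
1/G(90, -95) = 1/(-95 + 90² + (-95)²) = 1/(-95 + 8100 + 9025) = 1/17030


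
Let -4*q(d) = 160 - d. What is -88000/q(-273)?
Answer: 352000/433 ≈ 812.93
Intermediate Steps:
q(d) = -40 + d/4 (q(d) = -(160 - d)/4 = -40 + d/4)
-88000/q(-273) = -88000/(-40 + (1/4)*(-273)) = -88000/(-40 - 273/4) = -88000/(-433/4) = -88000*(-4/433) = 352000/433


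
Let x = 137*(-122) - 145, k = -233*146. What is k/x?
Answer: 34018/16859 ≈ 2.0178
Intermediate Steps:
k = -34018
x = -16859 (x = -16714 - 145 = -16859)
k/x = -34018/(-16859) = -34018*(-1/16859) = 34018/16859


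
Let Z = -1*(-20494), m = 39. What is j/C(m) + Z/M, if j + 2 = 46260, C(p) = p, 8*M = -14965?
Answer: 685856842/583635 ≈ 1175.1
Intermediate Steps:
Z = 20494
M = -14965/8 (M = (⅛)*(-14965) = -14965/8 ≈ -1870.6)
j = 46258 (j = -2 + 46260 = 46258)
j/C(m) + Z/M = 46258/39 + 20494/(-14965/8) = 46258*(1/39) + 20494*(-8/14965) = 46258/39 - 163952/14965 = 685856842/583635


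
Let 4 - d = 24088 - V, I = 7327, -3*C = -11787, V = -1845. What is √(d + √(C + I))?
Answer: √(-25929 + 2*√2814) ≈ 160.7*I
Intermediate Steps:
C = 3929 (C = -⅓*(-11787) = 3929)
d = -25929 (d = 4 - (24088 - 1*(-1845)) = 4 - (24088 + 1845) = 4 - 1*25933 = 4 - 25933 = -25929)
√(d + √(C + I)) = √(-25929 + √(3929 + 7327)) = √(-25929 + √11256) = √(-25929 + 2*√2814)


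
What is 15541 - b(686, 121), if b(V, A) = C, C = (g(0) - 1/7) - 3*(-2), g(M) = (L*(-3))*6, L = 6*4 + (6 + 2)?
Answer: 112778/7 ≈ 16111.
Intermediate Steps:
L = 32 (L = 24 + 8 = 32)
g(M) = -576 (g(M) = (32*(-3))*6 = -96*6 = -576)
C = -3991/7 (C = (-576 - 1/7) - 3*(-2) = (-576 - 1*⅐) + 6 = (-576 - ⅐) + 6 = -4033/7 + 6 = -3991/7 ≈ -570.14)
b(V, A) = -3991/7
15541 - b(686, 121) = 15541 - 1*(-3991/7) = 15541 + 3991/7 = 112778/7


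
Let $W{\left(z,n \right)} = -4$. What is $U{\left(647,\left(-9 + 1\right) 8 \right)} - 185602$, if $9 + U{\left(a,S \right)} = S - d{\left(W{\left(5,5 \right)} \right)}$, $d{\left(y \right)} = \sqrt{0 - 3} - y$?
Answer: $-185679 - i \sqrt{3} \approx -1.8568 \cdot 10^{5} - 1.732 i$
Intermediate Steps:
$d{\left(y \right)} = - y + i \sqrt{3}$ ($d{\left(y \right)} = \sqrt{-3} - y = i \sqrt{3} - y = - y + i \sqrt{3}$)
$U{\left(a,S \right)} = -13 + S - i \sqrt{3}$ ($U{\left(a,S \right)} = -9 - \left(4 - S + i \sqrt{3}\right) = -13 + S - i \sqrt{3}$)
$U{\left(647,\left(-9 + 1\right) 8 \right)} - 185602 = \left(-13 + \left(-9 + 1\right) 8 - i \sqrt{3}\right) - 185602 = \left(-13 - 64 - i \sqrt{3}\right) - 185602 = \left(-77 - i \sqrt{3}\right) - 185602 = -185679 - i \sqrt{3}$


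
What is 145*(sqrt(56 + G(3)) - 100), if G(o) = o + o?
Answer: -14500 + 145*sqrt(62) ≈ -13358.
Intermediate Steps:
G(o) = 2*o
145*(sqrt(56 + G(3)) - 100) = 145*(sqrt(56 + 2*3) - 100) = 145*(sqrt(56 + 6) - 100) = 145*(sqrt(62) - 100) = 145*(-100 + sqrt(62)) = -14500 + 145*sqrt(62)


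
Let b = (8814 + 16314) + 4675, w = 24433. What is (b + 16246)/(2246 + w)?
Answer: 46049/26679 ≈ 1.7260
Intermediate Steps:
b = 29803 (b = 25128 + 4675 = 29803)
(b + 16246)/(2246 + w) = (29803 + 16246)/(2246 + 24433) = 46049/26679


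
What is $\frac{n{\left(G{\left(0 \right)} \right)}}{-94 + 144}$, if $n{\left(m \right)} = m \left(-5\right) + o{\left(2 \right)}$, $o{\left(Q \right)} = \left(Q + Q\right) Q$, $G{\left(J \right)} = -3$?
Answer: $\frac{23}{50} \approx 0.46$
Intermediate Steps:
$o{\left(Q \right)} = 2 Q^{2}$ ($o{\left(Q \right)} = 2 Q Q = 2 Q^{2}$)
$n{\left(m \right)} = 8 - 5 m$ ($n{\left(m \right)} = m \left(-5\right) + 2 \cdot 2^{2} = - 5 m + 2 \cdot 4 = - 5 m + 8 = 8 - 5 m$)
$\frac{n{\left(G{\left(0 \right)} \right)}}{-94 + 144} = \frac{8 - -15}{-94 + 144} = \frac{8 + 15}{50} = \frac{1}{50} \cdot 23 = \frac{23}{50}$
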